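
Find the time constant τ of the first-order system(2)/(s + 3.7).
First-order system: τ = -1/pole. Pole = -3.7. τ = -1/(-3.7) = 0.2703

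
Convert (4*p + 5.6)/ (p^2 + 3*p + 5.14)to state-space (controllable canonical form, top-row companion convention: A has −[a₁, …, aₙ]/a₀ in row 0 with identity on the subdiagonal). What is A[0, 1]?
Reachable canonical form for den = p^2 + 3*p + 5.14: top row of A = -[a₁,a₂,...,aₙ]/a₀, ones on the subdiagonal, zeros elsewhere.
A = [[-3, -5.14], [1, 0]].
A[0,1] = -5.14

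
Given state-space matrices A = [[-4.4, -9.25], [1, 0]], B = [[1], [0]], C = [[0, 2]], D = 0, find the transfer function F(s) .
F(s) = C(sI - A)⁻¹B + D.
Characteristic polynomial det(sI - A) = s^2 + 4.4*s + 9.25.
Numerator from C·adj(sI-A)·B + D·det(sI-A) = 2.
F(s) = (2)/(s^2 + 4.4*s + 9.25)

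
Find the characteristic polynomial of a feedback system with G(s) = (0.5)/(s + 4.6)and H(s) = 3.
Characteristic poly = G_den * H_den + G_num * H_num = (s + 4.6) + (1.5) = s + 6.1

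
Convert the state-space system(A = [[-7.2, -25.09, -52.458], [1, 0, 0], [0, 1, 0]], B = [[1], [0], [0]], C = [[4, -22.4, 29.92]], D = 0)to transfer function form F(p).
F(p) = C(pI - A)⁻¹B + D.
Characteristic polynomial det(pI - A) = p^3 + 7.2*p^2 + 25.09*p + 52.458.
Numerator from C·adj(pI-A)·B + D·det(pI-A) = 4*p^2 - 22.4*p + 29.92.
F(p) = (4*p^2 - 22.4*p + 29.92)/(p^3 + 7.2*p^2 + 25.09*p + 52.458)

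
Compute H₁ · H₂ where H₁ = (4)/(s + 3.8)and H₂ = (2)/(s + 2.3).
Series: H = H₁ · H₂ = (n₁·n₂)/(d₁·d₂).
Num: n₁·n₂ = 8. Den: d₁·d₂ = s^2 + 6.1*s + 8.74.
H(s) = (8)/(s^2 + 6.1*s + 8.74)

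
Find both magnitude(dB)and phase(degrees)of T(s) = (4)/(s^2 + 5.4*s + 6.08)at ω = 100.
Substitute s = j*100: T(j100) = -0.000399078 - 2.15633e-05j.
|T| = 20*log₁₀(sqrt(Re²+Im²)) = -67.97 dB.
∠T = atan2(Im, Re) = -176.91°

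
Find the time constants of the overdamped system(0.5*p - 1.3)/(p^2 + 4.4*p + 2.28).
Overdamped: real poles at -3.8, -0.6. τ = -1/pole → τ₁ = 0.2632, τ₂ = 1.667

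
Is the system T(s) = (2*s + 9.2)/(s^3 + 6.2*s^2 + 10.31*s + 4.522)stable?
Denominator: s^3 + 6.2*s^2 + 10.31*s + 4.522 = (s + 1.7)(s + 3.8)(s + 0.7). Poles: -0.7, -1.7, -3.8. All Re(p)<0: Yes (stable)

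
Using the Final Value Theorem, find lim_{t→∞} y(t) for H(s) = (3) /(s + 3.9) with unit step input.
FVT: lim_{t→∞} y(t) = lim_{s→0} s*Y(s) where Y(s) = H(s)/s.
= lim_{s→0} H(s) = H(0) = num(0)/den(0) = 3/3.9 = 0.7692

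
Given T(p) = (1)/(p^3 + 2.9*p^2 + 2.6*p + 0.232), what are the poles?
Set denominator = 0: p^3 + 2.9*p^2 + 2.6*p + 0.232 = (p + 0.1)(p^2 + 2.8*p + 2.32) = 0 → Poles: -0.1, -1.4 + 0.6j, -1.4 - 0.6j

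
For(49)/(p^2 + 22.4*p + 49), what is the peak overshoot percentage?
Standard form: ωn²/(p²+2ζωn·p+ωn²) → ωn = 7, ζ = 1.6.
ζ ≥ 1, so the response is non-oscillatory: peak overshoot = 0%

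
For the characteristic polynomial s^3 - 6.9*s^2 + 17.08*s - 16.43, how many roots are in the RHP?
s^3 - 6.9*s^2 + 17.08*s - 16.43 = (s - 3.1)(s^2 - 3.8*s + 5.3). Poles: 1.9 + 1.3j, 1.9 - 1.3j, 3.1. RHP poles (Re>0): 3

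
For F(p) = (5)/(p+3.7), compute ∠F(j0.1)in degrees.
Substitute p = j*0.1: F(j0.1) = 1.35036 - 0.0364964j.
∠F(j0.1) = atan2(Im, Re) = atan2(-0.0364964, 1.35036) = -1.55°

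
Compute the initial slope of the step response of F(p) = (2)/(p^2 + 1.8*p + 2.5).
IVT: y'(0⁺) = lim_{p→∞} p²·Y(p) = lim_{p→∞} p·F(p).
deg(num) = 0, deg(den) = 2, relative degree = 2 ≥ 2, so p·F(p) → 0. Initial slope = 0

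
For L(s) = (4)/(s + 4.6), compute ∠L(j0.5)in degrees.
Substitute s = j*0.5: L(j0.5) = 0.859411 - 0.0934143j.
∠L(j0.5) = atan2(Im, Re) = atan2(-0.0934143, 0.859411) = -6.20°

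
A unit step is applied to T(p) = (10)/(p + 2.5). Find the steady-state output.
FVT: lim_{t→∞} y(t) = lim_{p→0} p*Y(p) where Y(p) = T(p)/p.
= lim_{p→0} T(p) = T(0) = num(0)/den(0) = 10/2.5 = 4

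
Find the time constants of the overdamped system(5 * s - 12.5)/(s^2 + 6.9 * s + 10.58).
Overdamped: real poles at -2.3, -4.6. τ = -1/pole → τ₁ = 0.4348, τ₂ = 0.2174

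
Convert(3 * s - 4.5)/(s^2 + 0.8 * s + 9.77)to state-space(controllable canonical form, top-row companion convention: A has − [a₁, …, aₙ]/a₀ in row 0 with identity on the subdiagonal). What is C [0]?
Reachable canonical form: C = numerator coefficients (right-aligned, zero-padded to length n).
num = 3*s - 4.5, C = [[3, -4.5]].
C[0] = 3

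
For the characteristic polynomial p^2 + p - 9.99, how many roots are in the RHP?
p^2 + p - 9.99 = (p - 2.7)(p + 3.7). Poles: -3.7, 2.7. RHP poles (Re>0): 1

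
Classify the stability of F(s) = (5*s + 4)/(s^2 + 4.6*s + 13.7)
Denominator: s^2 + 4.6*s + 13.7. Poles: -2.3 + 2.9j, -2.3 - 2.9j. Stable (all poles in LHP)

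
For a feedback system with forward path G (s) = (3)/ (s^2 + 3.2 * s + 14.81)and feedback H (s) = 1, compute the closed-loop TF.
Closed-loop T = G/(1+GH).
Numerator: G_num * H_den = 3.
Denominator: G_den * H_den + G_num * H_num = (s^2 + 3.2*s + 14.81) + (3) = s^2 + 3.2*s + 17.81.
T(s) = (3)/(s^2 + 3.2*s + 17.81)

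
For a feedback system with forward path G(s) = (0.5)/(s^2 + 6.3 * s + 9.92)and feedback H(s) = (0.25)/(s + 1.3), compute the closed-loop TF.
Closed-loop T = G/(1+GH).
Numerator: G_num * H_den = 0.5*s + 0.65.
Denominator: G_den * H_den + G_num * H_num = (s^3 + 7.6*s^2 + 18.11*s + 12.896) + (0.125) = s^3 + 7.6*s^2 + 18.11*s + 13.021.
T(s) = (0.5*s + 0.65)/(s^3 + 7.6*s^2 + 18.11*s + 13.021)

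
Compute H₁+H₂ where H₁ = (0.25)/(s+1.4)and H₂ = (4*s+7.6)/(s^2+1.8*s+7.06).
Parallel: H = H₁ + H₂ = (n₁·d₂ + n₂·d₁)/(d₁·d₂).
n₁·d₂ = 0.25*s^2 + 0.45*s + 1.765. n₂·d₁ = 4*s^2 + 13.2*s + 10.64. Sum = 4.25*s^2 + 13.65*s + 12.405. d₁·d₂ = s^3 + 3.2*s^2 + 9.58*s + 9.884.
H(s) = (4.25*s^2 + 13.65*s + 12.405)/(s^3 + 3.2*s^2 + 9.58*s + 9.884)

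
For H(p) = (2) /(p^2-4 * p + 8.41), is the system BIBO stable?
Denominator: p^2 - 4*p + 8.41. Poles: 2 + 2.1j, 2 - 2.1j. All Re(p)<0: No (unstable)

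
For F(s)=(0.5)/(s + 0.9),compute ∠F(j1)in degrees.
Substitute s = j*1: F(j1) = 0.248619 - 0.276243j.
∠F(j1) = atan2(Im, Re) = atan2(-0.276243, 0.248619) = -48.01°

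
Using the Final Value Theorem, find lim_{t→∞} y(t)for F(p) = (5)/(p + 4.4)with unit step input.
FVT: lim_{t→∞} y(t) = lim_{p→0} p*Y(p) where Y(p) = F(p)/p.
= lim_{p→0} F(p) = F(0) = num(0)/den(0) = 5/4.4 = 1.136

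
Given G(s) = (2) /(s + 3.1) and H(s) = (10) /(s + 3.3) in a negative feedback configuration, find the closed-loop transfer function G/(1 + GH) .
Closed-loop T = G/(1+GH).
Numerator: G_num * H_den = 2*s + 6.6.
Denominator: G_den * H_den + G_num * H_num = (s^2 + 6.4*s + 10.23) + (20) = s^2 + 6.4*s + 30.23.
T(s) = (2*s + 6.6)/(s^2 + 6.4*s + 30.23)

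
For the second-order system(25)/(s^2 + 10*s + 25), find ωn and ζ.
Standard form: ωn²/(s²+2ζωn·s+ωn²).
const=25=ωn² → ωn=5, s coeff=10=2ζωn → ζ=1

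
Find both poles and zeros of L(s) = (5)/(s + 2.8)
Set denominator = 0: s + 2.8 = 0 → Poles: -2.8
Numerator is a nonzero constant (5) → Zeros: none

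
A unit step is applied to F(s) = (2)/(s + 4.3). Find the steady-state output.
FVT: lim_{t→∞} y(t) = lim_{s→0} s*Y(s) where Y(s) = F(s)/s.
= lim_{s→0} F(s) = F(0) = num(0)/den(0) = 2/4.3 = 0.4651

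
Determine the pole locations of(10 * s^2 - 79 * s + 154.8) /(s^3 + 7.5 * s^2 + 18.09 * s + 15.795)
Set denominator = 0: s^3 + 7.5*s^2 + 18.09*s + 15.795 = (s + 3.9)(s^2 + 3.6*s + 4.05) = 0 → Poles: -1.8 + 0.9j, -1.8 - 0.9j, -3.9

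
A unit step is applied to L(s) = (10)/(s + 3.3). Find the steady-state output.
FVT: lim_{t→∞} y(t) = lim_{s→0} s*Y(s) where Y(s) = L(s)/s.
= lim_{s→0} L(s) = L(0) = num(0)/den(0) = 10/3.3 = 3.03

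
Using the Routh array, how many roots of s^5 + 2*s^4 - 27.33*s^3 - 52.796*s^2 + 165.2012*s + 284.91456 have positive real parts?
Routh array:
s^5: [1, -27.33, 165.2012]; s^4: [2, -52.796, 284.91456]; s^3: [-0.932, 22.74392]; s^2: [-3.9893, 284.91456]; s^1: [-43.8192]; s^0: [284.91456]
First column: [1, 2, -0.932, -3.9893, -43.8192, 284.91456]. Sign changes = RHP roots = 2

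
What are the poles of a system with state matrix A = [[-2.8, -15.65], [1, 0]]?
Eigenvalues solve det(λI - A) = 0.
Characteristic polynomial: λ^2 + 2.8*λ + 15.65 = 0.
Roots: -1.4 + 3.7j, -1.4 - 3.7j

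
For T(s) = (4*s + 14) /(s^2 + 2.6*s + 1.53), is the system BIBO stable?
Denominator: s^2 + 2.6*s + 1.53 = (s + 0.9)(s + 1.7). Poles: -0.9, -1.7. All Re(p)<0: Yes (stable)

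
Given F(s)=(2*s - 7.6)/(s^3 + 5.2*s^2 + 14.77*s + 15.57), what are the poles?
Set denominator = 0: s^3 + 5.2*s^2 + 14.77*s + 15.57 = (s + 1.8)(s^2 + 3.4*s + 8.65) = 0 → Poles: -1.7 + 2.4j, -1.7 - 2.4j, -1.8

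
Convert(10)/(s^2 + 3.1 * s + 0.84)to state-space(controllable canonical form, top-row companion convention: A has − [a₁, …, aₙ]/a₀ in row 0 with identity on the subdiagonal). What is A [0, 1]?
Reachable canonical form for den = s^2 + 3.1*s + 0.84: top row of A = -[a₁,a₂,...,aₙ]/a₀, ones on the subdiagonal, zeros elsewhere.
A = [[-3.1, -0.84], [1, 0]].
A[0,1] = -0.84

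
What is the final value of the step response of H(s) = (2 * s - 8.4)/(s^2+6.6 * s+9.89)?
FVT: lim_{t→∞} y(t) = lim_{s→0} s*Y(s) where Y(s) = H(s)/s.
= lim_{s→0} H(s) = H(0) = num(0)/den(0) = -8.4/9.89 = -0.8493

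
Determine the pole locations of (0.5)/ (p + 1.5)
Set denominator = 0: p + 1.5 = 0 → Poles: -1.5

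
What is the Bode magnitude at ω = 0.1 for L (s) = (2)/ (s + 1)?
Substitute s = j*0.1: L(j0.1) = 1.9802 - 0.19802j.
|L(j0.1)| = sqrt(Re² + Im²) = 1.99.
20*log₁₀(1.99) = 5.98 dB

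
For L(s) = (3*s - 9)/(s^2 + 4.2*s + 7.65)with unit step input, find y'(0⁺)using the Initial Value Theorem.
IVT: y'(0⁺) = lim_{s→∞} s²·Y(s) = lim_{s→∞} s·L(s).
deg(num) = 1, deg(den) = 2, relative degree = 1, so s·L(s) → (leading num)/(leading den) = 3/1 = 3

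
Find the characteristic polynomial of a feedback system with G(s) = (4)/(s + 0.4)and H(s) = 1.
Characteristic poly = G_den * H_den + G_num * H_num = (s + 0.4) + (4) = s + 4.4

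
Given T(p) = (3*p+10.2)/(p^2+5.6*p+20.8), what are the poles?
Set denominator = 0: p^2 + 5.6*p + 20.8 = 0 → Poles: -2.8 + 3.6j, -2.8 - 3.6j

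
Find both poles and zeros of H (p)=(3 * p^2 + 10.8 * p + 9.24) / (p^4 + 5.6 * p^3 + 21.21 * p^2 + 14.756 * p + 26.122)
Set denominator = 0: p^4 + 5.6*p^3 + 21.21*p^2 + 14.756*p + 26.122 = (p^2 + 0.4*p + 1.48)(p^2 + 5.2*p + 17.65) = 0 → Poles: -0.2 + 1.2j, -0.2 - 1.2j, -2.6 + 3.3j, -2.6 - 3.3j
Set numerator = 0: 3*p^2 + 10.8*p + 9.24 = 3*(p + 1.4)(p + 2.2) = 0 → Zeros: -1.4, -2.2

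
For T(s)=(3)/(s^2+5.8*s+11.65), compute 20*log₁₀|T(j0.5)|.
Substitute s = j*0.5: T(j0.5) = 0.247163 - 0.0628749j.
|T(j0.5)| = sqrt(Re² + Im²) = 0.255.
20*log₁₀(0.255) = -11.87 dB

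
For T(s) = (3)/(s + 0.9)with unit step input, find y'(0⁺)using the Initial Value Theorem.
IVT: y'(0⁺) = lim_{s→∞} s²·Y(s) = lim_{s→∞} s·T(s).
deg(num) = 0, deg(den) = 1, relative degree = 1, so s·T(s) → (leading num)/(leading den) = 3/1 = 3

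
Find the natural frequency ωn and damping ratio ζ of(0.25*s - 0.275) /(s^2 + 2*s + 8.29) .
Underdamped: complex pole -1 + 2.7j. ωn = |pole| = 2.879, ζ = -Re(pole)/ωn = 0.3473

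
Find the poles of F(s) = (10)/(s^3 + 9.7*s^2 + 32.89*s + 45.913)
Set denominator = 0: s^3 + 9.7*s^2 + 32.89*s + 45.913 = (s + 4.9)(s^2 + 4.8*s + 9.37) = 0 → Poles: -2.4 + 1.9j, -2.4 - 1.9j, -4.9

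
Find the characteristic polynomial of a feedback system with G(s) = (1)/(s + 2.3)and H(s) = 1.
Characteristic poly = G_den * H_den + G_num * H_num = (s + 2.3) + (1) = s + 3.3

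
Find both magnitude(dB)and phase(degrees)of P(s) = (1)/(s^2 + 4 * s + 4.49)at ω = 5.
Substitute s = j*5: P(j5) = -0.0249921 - 0.0243706j.
|P| = 20*log₁₀(sqrt(Re²+Im²)) = -29.14 dB.
∠P = atan2(Im, Re) = -135.72°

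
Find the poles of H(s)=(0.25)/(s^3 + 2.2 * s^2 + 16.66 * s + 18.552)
Set denominator = 0: s^3 + 2.2*s^2 + 16.66*s + 18.552 = (s + 1.2)(s^2 + s + 15.46) = 0 → Poles: -0.5 + 3.9j, -0.5 - 3.9j, -1.2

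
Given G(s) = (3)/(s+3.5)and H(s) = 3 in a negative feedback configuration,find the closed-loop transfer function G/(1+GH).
Closed-loop T = G/(1+GH).
Numerator: G_num * H_den = 3.
Denominator: G_den * H_den + G_num * H_num = (s + 3.5) + (9) = s + 12.5.
T(s) = (3)/(s + 12.5)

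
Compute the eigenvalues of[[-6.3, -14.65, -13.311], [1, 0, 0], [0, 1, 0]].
Eigenvalues solve det(λI - A) = 0.
Characteristic polynomial: λ^3 + 6.3*λ^2 + 14.65*λ + 13.311 = 0.
Factor: (λ + 2.7)(λ^2 + 3.6*λ + 4.93) = 0.
Roots: -1.8 + 1.3j, -1.8 - 1.3j, -2.7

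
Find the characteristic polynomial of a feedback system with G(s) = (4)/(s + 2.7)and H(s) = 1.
Characteristic poly = G_den * H_den + G_num * H_num = (s + 2.7) + (4) = s + 6.7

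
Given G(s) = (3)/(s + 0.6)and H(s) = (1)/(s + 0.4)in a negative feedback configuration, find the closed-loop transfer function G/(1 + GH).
Closed-loop T = G/(1+GH).
Numerator: G_num * H_den = 3*s + 1.2.
Denominator: G_den * H_den + G_num * H_num = (s^2 + s + 0.24) + (3) = s^2 + s + 3.24.
T(s) = (3*s + 1.2)/(s^2 + s + 3.24)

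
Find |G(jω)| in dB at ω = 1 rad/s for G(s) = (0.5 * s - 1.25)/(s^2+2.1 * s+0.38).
Substitute s = j*1: G(j1) = 0.380652 + 0.482855j.
|G(j1)| = sqrt(Re² + Im²) = 0.6149.
20*log₁₀(0.6149) = -4.22 dB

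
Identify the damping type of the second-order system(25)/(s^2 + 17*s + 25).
Standard form: ωn²/(s²+2ζωn·s+ωn²) gives ωn=5, ζ=1.7.
Overdamped (ζ = 1.7 > 1)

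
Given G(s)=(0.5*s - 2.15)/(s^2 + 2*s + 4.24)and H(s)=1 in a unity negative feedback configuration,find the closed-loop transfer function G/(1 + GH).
Closed-loop T = G/(1+GH).
Numerator: G_num * H_den = 0.5*s - 2.15.
Denominator: G_den * H_den + G_num * H_num = (s^2 + 2*s + 4.24) + (0.5*s - 2.15) = s^2 + 2.5*s + 2.09.
T(s) = (0.5*s - 2.15)/(s^2 + 2.5*s + 2.09)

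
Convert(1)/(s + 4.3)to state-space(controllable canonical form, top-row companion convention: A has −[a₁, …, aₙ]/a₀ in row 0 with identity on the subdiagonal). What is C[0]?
Reachable canonical form: C = numerator coefficients (right-aligned, zero-padded to length n).
num = 1, C = [[1]].
C[0] = 1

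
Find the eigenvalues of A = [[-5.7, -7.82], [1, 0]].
Eigenvalues solve det(λI - A) = 0.
Characteristic polynomial: λ^2 + 5.7*λ + 7.82 = 0.
Factor: (λ + 3.4)(λ + 2.3) = 0.
Roots: -2.3, -3.4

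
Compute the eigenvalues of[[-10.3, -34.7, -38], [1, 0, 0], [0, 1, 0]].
Eigenvalues solve det(λI - A) = 0.
Characteristic polynomial: λ^3 + 10.3*λ^2 + 34.7*λ + 38 = 0.
Factor: (λ + 4)(λ + 2.5)(λ + 3.8) = 0.
Roots: -2.5, -3.8, -4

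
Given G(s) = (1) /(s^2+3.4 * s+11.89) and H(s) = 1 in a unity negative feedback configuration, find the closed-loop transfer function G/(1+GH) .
Closed-loop T = G/(1+GH).
Numerator: G_num * H_den = 1.
Denominator: G_den * H_den + G_num * H_num = (s^2 + 3.4*s + 11.89) + (1) = s^2 + 3.4*s + 12.89.
T(s) = (1)/(s^2 + 3.4*s + 12.89)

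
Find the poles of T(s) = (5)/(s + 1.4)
Set denominator = 0: s + 1.4 = 0 → Poles: -1.4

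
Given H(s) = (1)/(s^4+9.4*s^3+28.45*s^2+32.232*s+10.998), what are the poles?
Set denominator = 0: s^4 + 9.4*s^3 + 28.45*s^2 + 32.232*s + 10.998 = (s + 4.7)(s + 2.6)(s + 0.6)(s + 1.5) = 0 → Poles: -0.6, -1.5, -2.6, -4.7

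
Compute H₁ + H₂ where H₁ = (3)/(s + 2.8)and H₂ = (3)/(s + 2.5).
Parallel: H = H₁ + H₂ = (n₁·d₂ + n₂·d₁)/(d₁·d₂).
n₁·d₂ = 3*s + 7.5. n₂·d₁ = 3*s + 8.4. Sum = 6*s + 15.9. d₁·d₂ = s^2 + 5.3*s + 7.
H(s) = (6*s + 15.9)/(s^2 + 5.3*s + 7)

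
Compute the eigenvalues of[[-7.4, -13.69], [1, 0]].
Eigenvalues solve det(λI - A) = 0.
Characteristic polynomial: λ^2 + 7.4*λ + 13.69 = 0.
Factor: (λ + 3.7)(λ + 3.7) = 0.
Roots: -3.7, -3.7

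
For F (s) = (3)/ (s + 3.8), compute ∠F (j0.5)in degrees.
Substitute s = j*0.5: F(j0.5) = 0.776038 - 0.10211j.
∠F(j0.5) = atan2(Im, Re) = atan2(-0.10211, 0.776038) = -7.50°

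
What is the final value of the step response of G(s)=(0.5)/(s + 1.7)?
FVT: lim_{t→∞} y(t) = lim_{s→0} s*Y(s) where Y(s) = G(s)/s.
= lim_{s→0} G(s) = G(0) = num(0)/den(0) = 0.5/1.7 = 0.2941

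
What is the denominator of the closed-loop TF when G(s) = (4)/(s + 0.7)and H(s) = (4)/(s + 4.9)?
Characteristic poly = G_den * H_den + G_num * H_num = (s^2 + 5.6*s + 3.43) + (16) = s^2 + 5.6*s + 19.43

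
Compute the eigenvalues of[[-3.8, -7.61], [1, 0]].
Eigenvalues solve det(λI - A) = 0.
Characteristic polynomial: λ^2 + 3.8*λ + 7.61 = 0.
Roots: -1.9 + 2j, -1.9 - 2j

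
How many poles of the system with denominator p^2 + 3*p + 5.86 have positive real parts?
Poles: -1.5 + 1.9j, -1.5 - 1.9j. RHP poles (Re>0): 0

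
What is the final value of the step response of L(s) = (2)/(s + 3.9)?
FVT: lim_{t→∞} y(t) = lim_{s→0} s*Y(s) where Y(s) = L(s)/s.
= lim_{s→0} L(s) = L(0) = num(0)/den(0) = 2/3.9 = 0.5128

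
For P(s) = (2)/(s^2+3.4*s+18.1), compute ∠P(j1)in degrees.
Substitute s = j*1: P(j1) = 0.112511 - 0.0223706j.
∠P(j1) = atan2(Im, Re) = atan2(-0.0223706, 0.112511) = -11.25°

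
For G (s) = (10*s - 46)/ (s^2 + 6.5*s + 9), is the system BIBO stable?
Denominator: s^2 + 6.5*s + 9 = (s + 2)(s + 4.5). Poles: -2, -4.5. All Re(p)<0: Yes (stable)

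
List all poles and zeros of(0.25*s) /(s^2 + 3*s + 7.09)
Set denominator = 0: s^2 + 3*s + 7.09 = 0 → Poles: -1.5 + 2.2j, -1.5 - 2.2j
Set numerator = 0: 0.25*s = 0 → Zeros: 0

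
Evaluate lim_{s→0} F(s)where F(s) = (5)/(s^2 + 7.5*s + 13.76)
DC gain = F(0) = num(0)/den(0) = 5/13.76 = 0.3634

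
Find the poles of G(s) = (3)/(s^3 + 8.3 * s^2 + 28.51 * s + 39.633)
Set denominator = 0: s^3 + 8.3*s^2 + 28.51*s + 39.633 = (s + 3.3)(s^2 + 5*s + 12.01) = 0 → Poles: -2.5 + 2.4j, -2.5 - 2.4j, -3.3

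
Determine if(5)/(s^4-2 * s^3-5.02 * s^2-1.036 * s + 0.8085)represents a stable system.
Denominator: s^4 - 2*s^3 - 5.02*s^2 - 1.036*s + 0.8085 = (s - 3.5)(s + 0.7)(s - 0.3)(s + 1.1). Poles: -0.7, -1.1, 0.3, 3.5. All Re(p)<0: No (unstable)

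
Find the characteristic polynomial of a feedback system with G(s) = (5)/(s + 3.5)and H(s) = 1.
Characteristic poly = G_den * H_den + G_num * H_num = (s + 3.5) + (5) = s + 8.5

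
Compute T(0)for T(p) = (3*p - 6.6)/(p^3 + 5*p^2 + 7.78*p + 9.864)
DC gain = T(0) = num(0)/den(0) = -6.6/9.864 = -0.6691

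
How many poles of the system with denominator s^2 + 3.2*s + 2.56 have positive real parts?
s^2 + 3.2*s + 2.56 = (s + 1.6)(s + 1.6). Poles: -1.6, -1.6. RHP poles (Re>0): 0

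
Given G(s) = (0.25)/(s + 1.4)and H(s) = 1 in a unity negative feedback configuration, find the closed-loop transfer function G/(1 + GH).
Closed-loop T = G/(1+GH).
Numerator: G_num * H_den = 0.25.
Denominator: G_den * H_den + G_num * H_num = (s + 1.4) + (0.25) = s + 1.65.
T(s) = (0.25)/(s + 1.65)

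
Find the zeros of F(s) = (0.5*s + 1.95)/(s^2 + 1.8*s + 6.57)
Set numerator = 0: 0.5*s + 1.95 = 0 → Zeros: -3.9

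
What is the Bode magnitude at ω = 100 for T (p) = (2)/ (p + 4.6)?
Substitute p = j*100: T(j100) = 0.000918057 - 0.0199578j.
|T(j100)| = sqrt(Re² + Im²) = 0.01998.
20*log₁₀(0.01998) = -33.99 dB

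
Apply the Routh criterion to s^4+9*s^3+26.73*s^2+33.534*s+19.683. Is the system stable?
Routh array:
s^4: [1, 26.73, 19.683]; s^3: [9, 33.534]; s^2: [23.004, 19.683]; s^1: [25.8333]; s^0: [19.683]
First column: [1, 9, 23.004, 25.8333, 19.683]. Sign changes = 0.
Yes, stable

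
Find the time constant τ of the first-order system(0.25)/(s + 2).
First-order system: τ = -1/pole. Pole = -2. τ = -1/(-2) = 0.5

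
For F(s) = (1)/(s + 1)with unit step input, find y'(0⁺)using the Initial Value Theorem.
IVT: y'(0⁺) = lim_{s→∞} s²·Y(s) = lim_{s→∞} s·F(s).
deg(num) = 0, deg(den) = 1, relative degree = 1, so s·F(s) → (leading num)/(leading den) = 1/1 = 1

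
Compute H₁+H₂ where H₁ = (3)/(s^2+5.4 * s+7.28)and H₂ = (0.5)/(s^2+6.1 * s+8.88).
Parallel: H = H₁ + H₂ = (n₁·d₂ + n₂·d₁)/(d₁·d₂).
n₁·d₂ = 3*s^2 + 18.3*s + 26.64. n₂·d₁ = 0.5*s^2 + 2.7*s + 3.64. Sum = 3.5*s^2 + 21*s + 30.28. d₁·d₂ = s^4 + 11.5*s^3 + 49.1*s^2 + 92.36*s + 64.6464.
H(s) = (3.5*s^2 + 21*s + 30.28)/(s^4 + 11.5*s^3 + 49.1*s^2 + 92.36*s + 64.6464)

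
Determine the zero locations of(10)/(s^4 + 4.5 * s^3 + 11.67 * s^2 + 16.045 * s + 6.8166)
Numerator is a nonzero constant (10) → Zeros: none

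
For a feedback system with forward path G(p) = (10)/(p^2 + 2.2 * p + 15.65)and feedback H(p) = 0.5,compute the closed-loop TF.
Closed-loop T = G/(1+GH).
Numerator: G_num * H_den = 10.
Denominator: G_den * H_den + G_num * H_num = (p^2 + 2.2*p + 15.65) + (5) = p^2 + 2.2*p + 20.65.
T(p) = (10)/(p^2 + 2.2*p + 20.65)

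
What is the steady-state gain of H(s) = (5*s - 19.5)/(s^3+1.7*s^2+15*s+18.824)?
DC gain = H(0) = num(0)/den(0) = -19.5/18.824 = -1.036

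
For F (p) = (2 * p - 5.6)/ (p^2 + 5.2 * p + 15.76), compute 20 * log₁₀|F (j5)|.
Substitute p = j*5: F(j5) = 0.409447 + 0.0698733j.
|F(j5)| = sqrt(Re² + Im²) = 0.4154.
20*log₁₀(0.4154) = -7.63 dB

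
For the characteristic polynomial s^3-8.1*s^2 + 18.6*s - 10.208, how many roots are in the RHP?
s^3 - 8.1*s^2 + 18.6*s - 10.208 = (s - 0.8)(s - 4.4)(s - 2.9). Poles: 0.8, 2.9, 4.4. RHP poles (Re>0): 3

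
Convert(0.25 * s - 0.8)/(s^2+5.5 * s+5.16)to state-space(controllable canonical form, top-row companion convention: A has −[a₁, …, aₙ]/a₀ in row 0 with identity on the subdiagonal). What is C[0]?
Reachable canonical form: C = numerator coefficients (right-aligned, zero-padded to length n).
num = 0.25*s - 0.8, C = [[0.25, -0.8]].
C[0] = 0.25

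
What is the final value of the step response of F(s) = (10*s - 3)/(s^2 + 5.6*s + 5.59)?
FVT: lim_{t→∞} y(t) = lim_{s→0} s*Y(s) where Y(s) = F(s)/s.
= lim_{s→0} F(s) = F(0) = num(0)/den(0) = -3/5.59 = -0.5367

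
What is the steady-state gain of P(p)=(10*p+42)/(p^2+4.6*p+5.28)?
DC gain = P(0) = num(0)/den(0) = 42/5.28 = 7.955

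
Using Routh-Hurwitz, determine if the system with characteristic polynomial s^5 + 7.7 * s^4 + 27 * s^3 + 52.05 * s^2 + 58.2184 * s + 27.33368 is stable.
Routh array:
s^5: [1, 27, 58.2184]; s^4: [7.7, 52.05, 27.33368]; s^3: [20.2403, 54.6686]; s^2: [31.2524, 27.33368]; s^1: [36.9662]; s^0: [27.33368]
First column: [1, 7.7, 20.2403, 31.2524, 36.9662, 27.33368]. Sign changes = 0.
Yes, stable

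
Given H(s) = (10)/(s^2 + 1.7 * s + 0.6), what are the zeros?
Numerator is a nonzero constant (10) → Zeros: none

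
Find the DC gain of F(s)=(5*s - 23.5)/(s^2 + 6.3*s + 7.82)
DC gain = F(0) = num(0)/den(0) = -23.5/7.82 = -3.005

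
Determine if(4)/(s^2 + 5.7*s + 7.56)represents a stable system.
Denominator: s^2 + 5.7*s + 7.56 = (s + 2.1)(s + 3.6). Poles: -2.1, -3.6. All Re(p)<0: Yes (stable)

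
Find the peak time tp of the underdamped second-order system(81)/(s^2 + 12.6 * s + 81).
Standard form: ωn²/(s²+2ζωn·s+ωn²) → ωn = 9, ζ = 0.7.
ωd = ωn·√(1-ζ²) = 9·√(1-0.7²) = 6.427.
tp = π/ωd = π/6.427 = 0.4888 s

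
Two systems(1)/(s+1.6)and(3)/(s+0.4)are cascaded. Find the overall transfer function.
Series: H = H₁ · H₂ = (n₁·n₂)/(d₁·d₂).
Num: n₁·n₂ = 3. Den: d₁·d₂ = s^2 + 2*s + 0.64.
H(s) = (3)/(s^2 + 2*s + 0.64)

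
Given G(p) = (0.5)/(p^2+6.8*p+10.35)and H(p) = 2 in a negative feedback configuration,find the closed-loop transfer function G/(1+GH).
Closed-loop T = G/(1+GH).
Numerator: G_num * H_den = 0.5.
Denominator: G_den * H_den + G_num * H_num = (p^2 + 6.8*p + 10.35) + (1) = p^2 + 6.8*p + 11.35.
T(p) = (0.5)/(p^2 + 6.8*p + 11.35)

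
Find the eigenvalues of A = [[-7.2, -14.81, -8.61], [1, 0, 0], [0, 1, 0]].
Eigenvalues solve det(λI - A) = 0.
Characteristic polynomial: λ^3 + 7.2*λ^2 + 14.81*λ + 8.61 = 0.
Factor: (λ + 2.1)(λ + 1)(λ + 4.1) = 0.
Roots: -1, -2.1, -4.1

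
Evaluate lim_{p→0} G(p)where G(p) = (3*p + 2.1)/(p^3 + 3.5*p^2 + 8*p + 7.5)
DC gain = G(0) = num(0)/den(0) = 2.1/7.5 = 0.28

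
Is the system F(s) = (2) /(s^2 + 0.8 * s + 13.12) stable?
Denominator: s^2 + 0.8*s + 13.12. Poles: -0.4 + 3.6j, -0.4 - 3.6j. All Re(p)<0: Yes (stable)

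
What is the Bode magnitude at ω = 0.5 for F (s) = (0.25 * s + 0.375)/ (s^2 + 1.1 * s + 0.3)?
Substitute s = j*0.5: F(j0.5) = 0.286885 - 0.655738j.
|F(j0.5)| = sqrt(Re² + Im²) = 0.7157.
20*log₁₀(0.7157) = -2.90 dB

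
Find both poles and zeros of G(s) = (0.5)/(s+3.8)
Set denominator = 0: s + 3.8 = 0 → Poles: -3.8
Numerator is a nonzero constant (0.5) → Zeros: none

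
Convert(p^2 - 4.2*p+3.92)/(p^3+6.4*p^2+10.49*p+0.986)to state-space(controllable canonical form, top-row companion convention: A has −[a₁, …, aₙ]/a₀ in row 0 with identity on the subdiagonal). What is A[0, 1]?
Reachable canonical form for den = p^3 + 6.4*p^2 + 10.49*p + 0.986: top row of A = -[a₁,a₂,...,aₙ]/a₀, ones on the subdiagonal, zeros elsewhere.
A = [[-6.4, -10.49, -0.986], [1, 0, 0], [0, 1, 0]].
A[0,1] = -10.49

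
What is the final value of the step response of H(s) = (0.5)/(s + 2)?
FVT: lim_{t→∞} y(t) = lim_{s→0} s*Y(s) where Y(s) = H(s)/s.
= lim_{s→0} H(s) = H(0) = num(0)/den(0) = 0.5/2 = 0.25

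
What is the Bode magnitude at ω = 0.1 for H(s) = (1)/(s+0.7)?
Substitute s = j*0.1: H(j0.1) = 1.4 - 0.2j.
|H(j0.1)| = sqrt(Re² + Im²) = 1.414.
20*log₁₀(1.414) = 3.01 dB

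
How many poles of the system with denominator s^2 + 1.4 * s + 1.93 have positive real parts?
Poles: -0.7 + 1.2j, -0.7 - 1.2j. RHP poles (Re>0): 0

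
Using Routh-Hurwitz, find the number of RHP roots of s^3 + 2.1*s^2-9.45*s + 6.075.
Routh array:
s^3: [1, -9.45]; s^2: [2.1, 6.075]; s^1: [-12.3429]; s^0: [6.075]
First column: [1, 2.1, -12.3429, 6.075]. Sign changes = RHP roots = 2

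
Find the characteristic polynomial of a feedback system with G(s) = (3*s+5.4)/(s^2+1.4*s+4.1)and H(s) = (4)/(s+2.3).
Characteristic poly = G_den * H_den + G_num * H_num = (s^3 + 3.7*s^2 + 7.32*s + 9.43) + (12*s + 21.6) = s^3 + 3.7*s^2 + 19.32*s + 31.03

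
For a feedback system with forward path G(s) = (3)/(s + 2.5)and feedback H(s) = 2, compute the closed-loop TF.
Closed-loop T = G/(1+GH).
Numerator: G_num * H_den = 3.
Denominator: G_den * H_den + G_num * H_num = (s + 2.5) + (6) = s + 8.5.
T(s) = (3)/(s + 8.5)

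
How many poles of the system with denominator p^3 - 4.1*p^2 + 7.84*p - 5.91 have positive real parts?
p^3 - 4.1*p^2 + 7.84*p - 5.91 = (p - 1.5)(p^2 - 2.6*p + 3.94). Poles: 1.3 + 1.5j, 1.3 - 1.5j, 1.5. RHP poles (Re>0): 3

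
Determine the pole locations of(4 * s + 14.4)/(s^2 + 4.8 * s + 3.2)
Set denominator = 0: s^2 + 4.8*s + 3.2 = (s + 4)(s + 0.8) = 0 → Poles: -0.8, -4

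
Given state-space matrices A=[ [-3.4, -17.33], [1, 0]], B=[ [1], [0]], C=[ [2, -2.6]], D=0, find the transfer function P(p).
P(p) = C(pI - A)⁻¹B + D.
Characteristic polynomial det(pI - A) = p^2 + 3.4*p + 17.33.
Numerator from C·adj(pI-A)·B + D·det(pI-A) = 2*p - 2.6.
P(p) = (2*p - 2.6)/(p^2 + 3.4*p + 17.33)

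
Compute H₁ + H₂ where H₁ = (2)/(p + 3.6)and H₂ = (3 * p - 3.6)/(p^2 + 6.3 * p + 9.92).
Parallel: H = H₁ + H₂ = (n₁·d₂ + n₂·d₁)/(d₁·d₂).
n₁·d₂ = 2*p^2 + 12.6*p + 19.84. n₂·d₁ = 3*p^2 + 7.2*p - 12.96. Sum = 5*p^2 + 19.8*p + 6.88. d₁·d₂ = p^3 + 9.9*p^2 + 32.6*p + 35.712.
H(p) = (5*p^2 + 19.8*p + 6.88)/(p^3 + 9.9*p^2 + 32.6*p + 35.712)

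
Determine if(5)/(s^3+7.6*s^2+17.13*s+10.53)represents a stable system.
Denominator: s^3 + 7.6*s^2 + 17.13*s + 10.53 = (s + 2.7)(s + 3.9)(s + 1). Poles: -1, -2.7, -3.9. All Re(p)<0: Yes (stable)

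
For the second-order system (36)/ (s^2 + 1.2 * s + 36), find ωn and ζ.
Standard form: ωn²/(s²+2ζωn·s+ωn²).
const=36=ωn² → ωn=6, s coeff=1.2=2ζωn → ζ=0.1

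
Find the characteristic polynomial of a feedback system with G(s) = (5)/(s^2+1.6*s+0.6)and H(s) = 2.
Characteristic poly = G_den * H_den + G_num * H_num = (s^2 + 1.6*s + 0.6) + (10) = s^2 + 1.6*s + 10.6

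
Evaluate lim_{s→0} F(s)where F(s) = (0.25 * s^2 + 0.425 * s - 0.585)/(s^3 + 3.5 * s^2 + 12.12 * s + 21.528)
DC gain = F(0) = num(0)/den(0) = -0.585/21.528 = -0.02717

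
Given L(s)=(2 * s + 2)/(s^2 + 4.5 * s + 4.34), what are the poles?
Set denominator = 0: s^2 + 4.5*s + 4.34 = (s + 1.4)(s + 3.1) = 0 → Poles: -1.4, -3.1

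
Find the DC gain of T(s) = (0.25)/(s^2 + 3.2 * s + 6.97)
DC gain = T(0) = num(0)/den(0) = 0.25/6.97 = 0.03587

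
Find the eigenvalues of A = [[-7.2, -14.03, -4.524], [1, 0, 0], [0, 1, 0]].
Eigenvalues solve det(λI - A) = 0.
Characteristic polynomial: λ^3 + 7.2*λ^2 + 14.03*λ + 4.524 = 0.
Factor: (λ + 2.9)(λ + 3.9)(λ + 0.4) = 0.
Roots: -0.4, -2.9, -3.9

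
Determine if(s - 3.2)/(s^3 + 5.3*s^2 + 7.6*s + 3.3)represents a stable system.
Denominator: s^3 + 5.3*s^2 + 7.6*s + 3.3 = (s + 1)(s + 1)(s + 3.3). Poles: -1, -1, -3.3. All Re(p)<0: Yes (stable)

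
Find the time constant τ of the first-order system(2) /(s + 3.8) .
First-order system: τ = -1/pole. Pole = -3.8. τ = -1/(-3.8) = 0.2632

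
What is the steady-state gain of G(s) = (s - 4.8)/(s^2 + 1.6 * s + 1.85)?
DC gain = G(0) = num(0)/den(0) = -4.8/1.85 = -2.595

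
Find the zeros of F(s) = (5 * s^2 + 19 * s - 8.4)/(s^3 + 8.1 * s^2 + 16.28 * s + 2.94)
Set numerator = 0: 5*s^2 + 19*s - 8.4 = 5*(s + 4.2)(s - 0.4) = 0 → Zeros: -4.2, 0.4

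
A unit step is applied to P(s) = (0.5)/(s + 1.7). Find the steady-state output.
FVT: lim_{t→∞} y(t) = lim_{s→0} s*Y(s) where Y(s) = P(s)/s.
= lim_{s→0} P(s) = P(0) = num(0)/den(0) = 0.5/1.7 = 0.2941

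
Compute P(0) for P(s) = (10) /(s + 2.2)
DC gain = P(0) = num(0)/den(0) = 10/2.2 = 4.545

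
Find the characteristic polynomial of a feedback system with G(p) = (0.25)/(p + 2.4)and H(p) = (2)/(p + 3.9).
Characteristic poly = G_den * H_den + G_num * H_num = (p^2 + 6.3*p + 9.36) + (0.5) = p^2 + 6.3*p + 9.86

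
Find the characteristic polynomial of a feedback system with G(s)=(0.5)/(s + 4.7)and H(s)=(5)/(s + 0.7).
Characteristic poly = G_den * H_den + G_num * H_num = (s^2 + 5.4*s + 3.29) + (2.5) = s^2 + 5.4*s + 5.79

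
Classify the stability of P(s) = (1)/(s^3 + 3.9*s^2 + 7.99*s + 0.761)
Denominator: s^3 + 3.9*s^2 + 7.99*s + 0.761 = (s + 0.1)(s^2 + 3.8*s + 7.61). Poles: -0.1, -1.9 + 2j, -1.9 - 2j. Stable (all poles in LHP)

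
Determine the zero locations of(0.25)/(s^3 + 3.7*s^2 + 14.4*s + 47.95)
Numerator is a nonzero constant (0.25) → Zeros: none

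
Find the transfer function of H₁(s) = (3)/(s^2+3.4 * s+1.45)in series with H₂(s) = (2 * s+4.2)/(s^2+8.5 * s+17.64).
Series: H = H₁ · H₂ = (n₁·n₂)/(d₁·d₂).
Num: n₁·n₂ = 6*s + 12.6. Den: d₁·d₂ = s^4 + 11.9*s^3 + 47.99*s^2 + 72.301*s + 25.578.
H(s) = (6*s + 12.6)/(s^4 + 11.9*s^3 + 47.99*s^2 + 72.301*s + 25.578)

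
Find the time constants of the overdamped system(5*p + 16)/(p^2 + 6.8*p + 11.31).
Overdamped: real poles at -2.9, -3.9. τ = -1/pole → τ₁ = 0.3448, τ₂ = 0.2564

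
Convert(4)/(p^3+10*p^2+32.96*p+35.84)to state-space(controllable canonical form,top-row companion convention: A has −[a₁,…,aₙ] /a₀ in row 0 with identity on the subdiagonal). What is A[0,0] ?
Reachable canonical form for den = p^3 + 10*p^2 + 32.96*p + 35.84: top row of A = -[a₁,a₂,...,aₙ]/a₀, ones on the subdiagonal, zeros elsewhere.
A = [[-10, -32.96, -35.84], [1, 0, 0], [0, 1, 0]].
A[0,0] = -10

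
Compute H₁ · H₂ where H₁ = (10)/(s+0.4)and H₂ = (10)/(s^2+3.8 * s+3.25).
Series: H = H₁ · H₂ = (n₁·n₂)/(d₁·d₂).
Num: n₁·n₂ = 100. Den: d₁·d₂ = s^3 + 4.2*s^2 + 4.77*s + 1.3.
H(s) = (100)/(s^3 + 4.2*s^2 + 4.77*s + 1.3)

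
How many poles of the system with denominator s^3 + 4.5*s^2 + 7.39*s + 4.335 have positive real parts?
s^3 + 4.5*s^2 + 7.39*s + 4.335 = (s + 1.5)(s^2 + 3*s + 2.89). Poles: -1.5, -1.5 + 0.8j, -1.5 - 0.8j. RHP poles (Re>0): 0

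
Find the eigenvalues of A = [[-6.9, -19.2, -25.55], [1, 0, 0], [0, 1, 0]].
Eigenvalues solve det(λI - A) = 0.
Characteristic polynomial: λ^3 + 6.9*λ^2 + 19.2*λ + 25.55 = 0.
Factor: (λ + 3.5)(λ^2 + 3.4*λ + 7.3) = 0.
Roots: -1.7 + 2.1j, -1.7 - 2.1j, -3.5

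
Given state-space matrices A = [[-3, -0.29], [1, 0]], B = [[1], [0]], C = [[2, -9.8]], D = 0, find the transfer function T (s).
T(s) = C(sI - A)⁻¹B + D.
Characteristic polynomial det(sI - A) = s^2 + 3*s + 0.29.
Numerator from C·adj(sI-A)·B + D·det(sI-A) = 2*s - 9.8.
T(s) = (2*s - 9.8)/(s^2 + 3*s + 0.29)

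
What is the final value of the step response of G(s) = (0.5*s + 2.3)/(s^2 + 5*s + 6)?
FVT: lim_{t→∞} y(t) = lim_{s→0} s*Y(s) where Y(s) = G(s)/s.
= lim_{s→0} G(s) = G(0) = num(0)/den(0) = 2.3/6 = 0.3833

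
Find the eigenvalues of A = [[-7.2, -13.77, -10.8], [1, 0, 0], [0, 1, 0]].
Eigenvalues solve det(λI - A) = 0.
Characteristic polynomial: λ^3 + 7.2*λ^2 + 13.77*λ + 10.8 = 0.
Factor: (λ + 4.8)(λ^2 + 2.4*λ + 2.25) = 0.
Roots: -1.2 + 0.9j, -1.2 - 0.9j, -4.8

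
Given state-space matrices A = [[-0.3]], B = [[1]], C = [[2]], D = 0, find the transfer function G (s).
G(s) = C(sI - A)⁻¹B + D.
Characteristic polynomial det(sI - A) = s + 0.3.
Numerator from C·adj(sI-A)·B + D·det(sI-A) = 2.
G(s) = (2)/(s + 0.3)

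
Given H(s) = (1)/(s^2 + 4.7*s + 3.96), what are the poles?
Set denominator = 0: s^2 + 4.7*s + 3.96 = (s + 3.6)(s + 1.1) = 0 → Poles: -1.1, -3.6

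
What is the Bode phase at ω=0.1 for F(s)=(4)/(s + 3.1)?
Substitute s = j*0.1: F(j0.1) = 1.28898 - 0.04158j.
∠F(j0.1) = atan2(Im, Re) = atan2(-0.04158, 1.28898) = -1.85°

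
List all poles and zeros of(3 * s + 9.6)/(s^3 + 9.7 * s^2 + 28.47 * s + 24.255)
Set denominator = 0: s^3 + 9.7*s^2 + 28.47*s + 24.255 = (s + 1.5)(s + 3.3)(s + 4.9) = 0 → Poles: -1.5, -3.3, -4.9
Set numerator = 0: 3*s + 9.6 = 0 → Zeros: -3.2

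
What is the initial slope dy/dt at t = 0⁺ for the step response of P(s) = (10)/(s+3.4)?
IVT: y'(0⁺) = lim_{s→∞} s²·Y(s) = lim_{s→∞} s·P(s).
deg(num) = 0, deg(den) = 1, relative degree = 1, so s·P(s) → (leading num)/(leading den) = 10/1 = 10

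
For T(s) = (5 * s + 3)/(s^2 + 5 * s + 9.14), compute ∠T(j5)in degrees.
Substitute s = j*5: T(j5) = 0.658749 - 0.537911j.
∠T(j5) = atan2(Im, Re) = atan2(-0.537911, 0.658749) = -39.23°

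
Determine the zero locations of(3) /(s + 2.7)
Numerator is a nonzero constant (3) → Zeros: none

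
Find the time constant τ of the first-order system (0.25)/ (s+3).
First-order system: τ = -1/pole. Pole = -3. τ = -1/(-3) = 0.3333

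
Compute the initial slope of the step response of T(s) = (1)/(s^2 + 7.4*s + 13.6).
IVT: y'(0⁺) = lim_{s→∞} s²·Y(s) = lim_{s→∞} s·T(s).
deg(num) = 0, deg(den) = 2, relative degree = 2 ≥ 2, so s·T(s) → 0. Initial slope = 0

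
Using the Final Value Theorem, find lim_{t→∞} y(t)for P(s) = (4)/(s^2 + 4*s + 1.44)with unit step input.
FVT: lim_{t→∞} y(t) = lim_{s→0} s*Y(s) where Y(s) = P(s)/s.
= lim_{s→0} P(s) = P(0) = num(0)/den(0) = 4/1.44 = 2.778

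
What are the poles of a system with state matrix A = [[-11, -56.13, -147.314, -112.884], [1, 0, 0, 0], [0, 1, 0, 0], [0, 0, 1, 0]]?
Eigenvalues solve det(λI - A) = 0.
Characteristic polynomial: λ^4 + 11*λ^3 + 56.13*λ^2 + 147.314*λ + 112.884 = 0.
Factor: (λ + 4.6)(λ + 1.2)(λ^2 + 5.2*λ + 20.45) = 0.
Roots: -1.2, -2.6 + 3.7j, -2.6 - 3.7j, -4.6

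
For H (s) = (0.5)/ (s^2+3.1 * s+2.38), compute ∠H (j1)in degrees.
Substitute s = j*1: H(j1) = 0.059925 - 0.134614j.
∠H(j1) = atan2(Im, Re) = atan2(-0.134614, 0.059925) = -66.00°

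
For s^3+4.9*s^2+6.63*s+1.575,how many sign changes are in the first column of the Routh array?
Routh array:
s^3: [1, 6.63]; s^2: [4.9, 1.575]; s^1: [6.30857]; s^0: [1.575]
First column: [1, 4.9, 6.30857, 1.575]. Sign changes = 0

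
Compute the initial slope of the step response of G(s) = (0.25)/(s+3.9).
IVT: y'(0⁺) = lim_{s→∞} s²·Y(s) = lim_{s→∞} s·G(s).
deg(num) = 0, deg(den) = 1, relative degree = 1, so s·G(s) → (leading num)/(leading den) = 0.25/1 = 0.25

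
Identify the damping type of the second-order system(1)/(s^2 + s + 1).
Standard form: ωn²/(s²+2ζωn·s+ωn²) gives ωn=1, ζ=0.5.
Underdamped (ζ = 0.5 < 1)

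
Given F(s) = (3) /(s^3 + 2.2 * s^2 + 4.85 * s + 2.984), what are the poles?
Set denominator = 0: s^3 + 2.2*s^2 + 4.85*s + 2.984 = (s + 0.8)(s^2 + 1.4*s + 3.73) = 0 → Poles: -0.7 + 1.8j, -0.7 - 1.8j, -0.8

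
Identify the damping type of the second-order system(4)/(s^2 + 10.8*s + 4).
Standard form: ωn²/(s²+2ζωn·s+ωn²) gives ωn=2, ζ=2.7.
Overdamped (ζ = 2.7 > 1)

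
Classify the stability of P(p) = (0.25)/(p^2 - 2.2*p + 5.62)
Denominator: p^2 - 2.2*p + 5.62. Poles: 1.1 + 2.1j, 1.1 - 2.1j. Unstable (2 pole(s) in RHP)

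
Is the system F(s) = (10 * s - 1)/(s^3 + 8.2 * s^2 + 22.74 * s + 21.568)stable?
Denominator: s^3 + 8.2*s^2 + 22.74*s + 21.568 = (s + 3.2)(s^2 + 5*s + 6.74). Poles: -2.5 + 0.7j, -2.5 - 0.7j, -3.2. All Re(p)<0: Yes (stable)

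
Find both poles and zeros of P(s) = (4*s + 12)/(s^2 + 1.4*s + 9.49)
Set denominator = 0: s^2 + 1.4*s + 9.49 = 0 → Poles: -0.7 + 3j, -0.7 - 3j
Set numerator = 0: 4*s + 12 = 0 → Zeros: -3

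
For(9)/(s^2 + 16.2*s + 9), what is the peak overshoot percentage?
Standard form: ωn²/(s²+2ζωn·s+ωn²) → ωn = 3, ζ = 2.7.
ζ ≥ 1, so the response is non-oscillatory: peak overshoot = 0%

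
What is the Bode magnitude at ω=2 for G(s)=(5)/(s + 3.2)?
Substitute s = j*2: G(j2) = 1.1236 - 0.702247j.
|G(j2)| = sqrt(Re² + Im²) = 1.325.
20*log₁₀(1.325) = 2.44 dB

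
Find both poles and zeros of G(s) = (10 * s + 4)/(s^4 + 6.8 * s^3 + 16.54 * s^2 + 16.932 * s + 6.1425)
Set denominator = 0: s^4 + 6.8*s^3 + 16.54*s^2 + 16.932*s + 6.1425 = (s + 2.5)(s + 1.3)(s + 2.1)(s + 0.9) = 0 → Poles: -0.9, -1.3, -2.1, -2.5
Set numerator = 0: 10*s + 4 = 0 → Zeros: -0.4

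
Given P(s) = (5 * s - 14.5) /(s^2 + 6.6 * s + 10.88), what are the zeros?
Set numerator = 0: 5*s - 14.5 = 0 → Zeros: 2.9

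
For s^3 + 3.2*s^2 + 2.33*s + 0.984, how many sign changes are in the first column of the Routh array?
Routh array:
s^3: [1, 2.33]; s^2: [3.2, 0.984]; s^1: [2.0225]; s^0: [0.984]
First column: [1, 3.2, 2.0225, 0.984]. Sign changes = 0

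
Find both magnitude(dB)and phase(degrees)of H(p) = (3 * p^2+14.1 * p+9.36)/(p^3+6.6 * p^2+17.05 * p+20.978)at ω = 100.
Substitute p = j*100: H(j100) = 0.000570617 - 0.0300041j.
|H| = 20*log₁₀(sqrt(Re²+Im²)) = -30.45 dB.
∠H = atan2(Im, Re) = -88.91°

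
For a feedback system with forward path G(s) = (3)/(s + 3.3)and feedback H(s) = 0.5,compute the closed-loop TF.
Closed-loop T = G/(1+GH).
Numerator: G_num * H_den = 3.
Denominator: G_den * H_den + G_num * H_num = (s + 3.3) + (1.5) = s + 4.8.
T(s) = (3)/(s + 4.8)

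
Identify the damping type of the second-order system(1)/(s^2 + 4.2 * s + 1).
Standard form: ωn²/(s²+2ζωn·s+ωn²) gives ωn=1, ζ=2.1.
Overdamped (ζ = 2.1 > 1)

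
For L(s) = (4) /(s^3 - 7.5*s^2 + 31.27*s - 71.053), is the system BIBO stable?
Denominator: s^3 - 7.5*s^2 + 31.27*s - 71.053 = (s - 4.1)(s^2 - 3.4*s + 17.33). Poles: 1.7 + 3.8j, 1.7 - 3.8j, 4.1. All Re(p)<0: No (unstable)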